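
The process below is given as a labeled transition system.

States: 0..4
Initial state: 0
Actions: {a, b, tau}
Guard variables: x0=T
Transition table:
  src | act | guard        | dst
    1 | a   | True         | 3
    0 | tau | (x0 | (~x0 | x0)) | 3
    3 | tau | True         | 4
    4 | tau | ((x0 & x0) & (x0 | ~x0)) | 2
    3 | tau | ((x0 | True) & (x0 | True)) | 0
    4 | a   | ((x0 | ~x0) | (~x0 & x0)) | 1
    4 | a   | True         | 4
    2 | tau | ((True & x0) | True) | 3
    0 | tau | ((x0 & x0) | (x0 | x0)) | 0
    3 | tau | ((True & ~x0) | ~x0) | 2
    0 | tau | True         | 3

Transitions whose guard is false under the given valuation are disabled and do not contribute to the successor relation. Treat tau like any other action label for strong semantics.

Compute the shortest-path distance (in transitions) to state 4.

Layered search for 4:
  depth 0: {0}
  depth 1: {3}
  depth 2: {4}
4 enters at depth 2; path tau·tau

Answer: 2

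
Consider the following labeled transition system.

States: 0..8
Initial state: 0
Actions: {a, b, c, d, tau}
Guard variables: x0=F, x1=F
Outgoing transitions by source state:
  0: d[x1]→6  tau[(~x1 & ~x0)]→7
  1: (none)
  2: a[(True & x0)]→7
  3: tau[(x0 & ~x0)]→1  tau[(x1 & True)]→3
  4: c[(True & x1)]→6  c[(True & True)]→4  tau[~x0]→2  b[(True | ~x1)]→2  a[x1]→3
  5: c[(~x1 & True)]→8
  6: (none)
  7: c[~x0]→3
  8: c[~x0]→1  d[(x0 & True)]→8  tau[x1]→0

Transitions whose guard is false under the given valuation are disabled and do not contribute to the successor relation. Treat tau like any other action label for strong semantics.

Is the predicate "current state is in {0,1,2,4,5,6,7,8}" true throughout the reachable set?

Inv-set: {0,1,2,4,5,6,7,8}
Reach set: {0,3,7}
  0: ✓
  3: VIOLATES
  7: ✓
witness against invariant: tau·c → 3

Answer: INVARIANT VIOLATED at state 3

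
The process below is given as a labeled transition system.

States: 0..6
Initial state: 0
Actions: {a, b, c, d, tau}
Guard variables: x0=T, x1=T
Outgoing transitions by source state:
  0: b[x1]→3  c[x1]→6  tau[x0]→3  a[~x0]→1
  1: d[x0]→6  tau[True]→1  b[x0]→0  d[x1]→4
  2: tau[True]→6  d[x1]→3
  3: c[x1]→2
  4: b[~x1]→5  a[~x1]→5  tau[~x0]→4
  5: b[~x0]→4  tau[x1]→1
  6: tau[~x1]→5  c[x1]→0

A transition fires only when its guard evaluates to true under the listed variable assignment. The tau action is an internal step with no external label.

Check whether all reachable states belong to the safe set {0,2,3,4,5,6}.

Answer: INVARIANT HOLDS

Trace:
Safe = {0,2,3,4,5,6}
R = {0,2,3,6}
  0: ok
  2: ok
  3: ok
  6: ok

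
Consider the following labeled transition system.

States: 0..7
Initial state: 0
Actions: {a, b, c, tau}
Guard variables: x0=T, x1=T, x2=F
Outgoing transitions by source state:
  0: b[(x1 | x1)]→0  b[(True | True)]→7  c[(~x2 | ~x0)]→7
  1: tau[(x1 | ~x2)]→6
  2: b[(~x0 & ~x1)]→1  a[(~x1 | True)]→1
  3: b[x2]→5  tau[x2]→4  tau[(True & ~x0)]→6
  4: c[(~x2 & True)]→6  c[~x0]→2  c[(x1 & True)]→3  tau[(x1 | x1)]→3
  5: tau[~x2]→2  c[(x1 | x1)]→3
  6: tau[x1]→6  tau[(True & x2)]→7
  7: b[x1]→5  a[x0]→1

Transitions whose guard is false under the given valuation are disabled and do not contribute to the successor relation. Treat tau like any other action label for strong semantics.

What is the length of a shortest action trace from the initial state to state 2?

Answer: 3

Trace:
BFS to 2:
  Layer 0: {0}
  Layer 1: {7}
  Layer 2: {1,5}
  Layer 3: {2,3,6}
depth(2)=3, e.g. b·b·tau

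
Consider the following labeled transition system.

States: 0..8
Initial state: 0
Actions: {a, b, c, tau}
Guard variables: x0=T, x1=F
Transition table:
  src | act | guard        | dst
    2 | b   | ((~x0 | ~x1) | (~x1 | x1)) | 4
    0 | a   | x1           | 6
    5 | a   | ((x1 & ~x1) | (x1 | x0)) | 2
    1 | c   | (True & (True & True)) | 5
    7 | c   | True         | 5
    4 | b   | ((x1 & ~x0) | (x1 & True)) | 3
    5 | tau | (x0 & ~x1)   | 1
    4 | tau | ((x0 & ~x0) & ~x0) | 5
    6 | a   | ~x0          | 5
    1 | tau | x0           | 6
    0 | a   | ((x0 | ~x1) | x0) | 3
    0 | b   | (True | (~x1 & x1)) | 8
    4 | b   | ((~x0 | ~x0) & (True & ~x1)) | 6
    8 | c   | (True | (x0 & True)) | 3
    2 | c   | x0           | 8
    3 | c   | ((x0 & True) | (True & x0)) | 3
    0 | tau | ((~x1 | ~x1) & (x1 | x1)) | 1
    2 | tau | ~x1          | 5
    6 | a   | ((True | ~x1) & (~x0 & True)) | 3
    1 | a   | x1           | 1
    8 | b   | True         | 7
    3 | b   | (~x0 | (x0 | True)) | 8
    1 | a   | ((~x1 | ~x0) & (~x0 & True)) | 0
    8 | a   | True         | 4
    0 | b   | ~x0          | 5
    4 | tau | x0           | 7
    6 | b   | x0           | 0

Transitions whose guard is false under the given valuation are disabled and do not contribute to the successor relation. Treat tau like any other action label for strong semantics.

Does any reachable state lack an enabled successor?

R = {0,1,2,3,4,5,6,7,8}
  0: a→3  b→8  [2 out]
  1: c→5  tau→6  [2 out]
  2: b→4  c→8  tau→5  [3 out]
  3: b→8  c→3  [2 out]
  4: tau→7  [1 out]
  5: a→2  tau→1  [2 out]
  6: b→0  [1 out]
  7: c→5  [1 out]
  8: a→4  b→7  c→3  [3 out]

Answer: DEADLOCK-FREE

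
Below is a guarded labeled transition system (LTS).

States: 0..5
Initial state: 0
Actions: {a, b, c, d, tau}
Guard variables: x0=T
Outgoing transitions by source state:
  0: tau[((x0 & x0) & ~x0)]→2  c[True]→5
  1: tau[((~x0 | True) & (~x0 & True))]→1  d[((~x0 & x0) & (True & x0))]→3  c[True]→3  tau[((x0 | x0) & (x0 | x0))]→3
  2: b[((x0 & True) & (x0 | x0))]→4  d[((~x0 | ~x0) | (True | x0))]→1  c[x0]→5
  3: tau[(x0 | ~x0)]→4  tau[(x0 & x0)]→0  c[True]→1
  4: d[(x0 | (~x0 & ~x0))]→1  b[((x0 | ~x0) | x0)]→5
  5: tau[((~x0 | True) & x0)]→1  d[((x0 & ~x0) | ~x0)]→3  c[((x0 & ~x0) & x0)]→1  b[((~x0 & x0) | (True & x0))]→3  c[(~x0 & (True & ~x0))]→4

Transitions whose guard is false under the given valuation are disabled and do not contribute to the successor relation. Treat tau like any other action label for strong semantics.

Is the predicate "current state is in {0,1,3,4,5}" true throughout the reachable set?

Answer: INVARIANT HOLDS

Working:
Allowed set {0,1,3,4,5}
R = {0,1,3,4,5}
  0: ✓
  1: ✓
  3: ✓
  4: ✓
  5: ✓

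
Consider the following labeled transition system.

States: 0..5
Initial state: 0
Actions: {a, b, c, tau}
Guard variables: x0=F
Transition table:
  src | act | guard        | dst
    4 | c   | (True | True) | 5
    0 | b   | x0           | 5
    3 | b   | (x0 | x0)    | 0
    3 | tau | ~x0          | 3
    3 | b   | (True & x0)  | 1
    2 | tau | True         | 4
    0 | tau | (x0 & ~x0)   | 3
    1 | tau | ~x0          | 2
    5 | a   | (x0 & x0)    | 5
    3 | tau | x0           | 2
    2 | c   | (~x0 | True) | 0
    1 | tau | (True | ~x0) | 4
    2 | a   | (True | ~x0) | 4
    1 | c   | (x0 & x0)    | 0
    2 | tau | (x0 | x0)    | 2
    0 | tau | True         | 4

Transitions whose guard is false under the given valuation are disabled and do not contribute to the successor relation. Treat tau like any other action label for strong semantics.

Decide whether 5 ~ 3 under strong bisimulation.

Refine partition for ~:
  π0 = {{0,1,2,3,4,5}}
  π1 = {{0,1,3},{2},{4},{5}}
  π2 = {{0},{1},{2},{3},{4},{5}}
stable after 3 split(s): 6 block(s)
class of 5: {5}; class of 3: {3}

Answer: NOT BISIMILAR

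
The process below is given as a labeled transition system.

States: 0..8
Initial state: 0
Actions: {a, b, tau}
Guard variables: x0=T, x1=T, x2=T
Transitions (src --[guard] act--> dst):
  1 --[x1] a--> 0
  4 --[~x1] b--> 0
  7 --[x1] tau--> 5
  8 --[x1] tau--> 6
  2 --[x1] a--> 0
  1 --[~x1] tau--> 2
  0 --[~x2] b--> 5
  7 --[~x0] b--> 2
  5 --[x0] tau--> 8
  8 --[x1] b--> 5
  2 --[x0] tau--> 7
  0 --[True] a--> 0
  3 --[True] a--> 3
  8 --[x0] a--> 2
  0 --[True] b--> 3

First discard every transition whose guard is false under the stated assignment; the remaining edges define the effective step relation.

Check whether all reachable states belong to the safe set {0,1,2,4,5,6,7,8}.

Allowed set {0,1,2,4,5,6,7,8}
R = {0,3}
  0: ok
  3: outside
reach 3 via b — violates

Answer: INVARIANT VIOLATED at state 3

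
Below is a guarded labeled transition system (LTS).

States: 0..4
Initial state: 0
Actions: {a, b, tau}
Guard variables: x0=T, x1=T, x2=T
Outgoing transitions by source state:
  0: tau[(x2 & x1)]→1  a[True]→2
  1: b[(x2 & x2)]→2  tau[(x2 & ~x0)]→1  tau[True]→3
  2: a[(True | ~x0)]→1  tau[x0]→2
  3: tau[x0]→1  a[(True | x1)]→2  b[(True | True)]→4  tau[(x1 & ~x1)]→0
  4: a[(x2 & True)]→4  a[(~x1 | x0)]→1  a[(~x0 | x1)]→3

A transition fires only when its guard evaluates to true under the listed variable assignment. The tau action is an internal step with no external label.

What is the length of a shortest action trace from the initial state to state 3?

BFS to 3:
  L0 = {0}
  L1 = {1,2}
  L2 = {3}
first hit 3 at d=2 via tau·tau

Answer: 2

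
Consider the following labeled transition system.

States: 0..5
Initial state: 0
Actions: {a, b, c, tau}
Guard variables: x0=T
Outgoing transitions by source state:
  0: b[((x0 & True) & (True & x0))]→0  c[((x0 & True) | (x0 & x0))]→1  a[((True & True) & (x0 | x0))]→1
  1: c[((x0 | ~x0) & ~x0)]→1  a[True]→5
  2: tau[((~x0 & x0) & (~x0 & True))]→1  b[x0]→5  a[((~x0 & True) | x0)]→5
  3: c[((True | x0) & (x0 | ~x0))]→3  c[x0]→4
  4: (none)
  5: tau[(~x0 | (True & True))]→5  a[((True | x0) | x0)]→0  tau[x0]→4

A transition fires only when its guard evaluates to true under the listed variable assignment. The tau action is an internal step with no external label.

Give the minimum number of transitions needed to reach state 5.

Answer: 2

Trace:
BFS to 5:
  Layer 0: {0}
  Layer 1: {1}
  Layer 2: {5}
5 enters at depth 2; path a·a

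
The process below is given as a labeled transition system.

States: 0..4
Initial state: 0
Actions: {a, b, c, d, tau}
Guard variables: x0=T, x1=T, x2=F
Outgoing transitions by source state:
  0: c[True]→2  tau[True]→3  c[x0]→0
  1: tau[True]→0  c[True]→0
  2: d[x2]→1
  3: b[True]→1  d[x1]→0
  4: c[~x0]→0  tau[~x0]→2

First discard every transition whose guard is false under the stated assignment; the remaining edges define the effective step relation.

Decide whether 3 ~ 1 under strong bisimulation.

Compute ~ classes (split until stable):
  P[0] = {{0,1,2,3,4}}
  P[1] = {{0,1},{2,4},{3}}
  P[2] = {{0},{1},{2,4},{3}}
Fixed point at round 3; 4 class(es).
[3]={3}  [1]={1}

Answer: NOT BISIMILAR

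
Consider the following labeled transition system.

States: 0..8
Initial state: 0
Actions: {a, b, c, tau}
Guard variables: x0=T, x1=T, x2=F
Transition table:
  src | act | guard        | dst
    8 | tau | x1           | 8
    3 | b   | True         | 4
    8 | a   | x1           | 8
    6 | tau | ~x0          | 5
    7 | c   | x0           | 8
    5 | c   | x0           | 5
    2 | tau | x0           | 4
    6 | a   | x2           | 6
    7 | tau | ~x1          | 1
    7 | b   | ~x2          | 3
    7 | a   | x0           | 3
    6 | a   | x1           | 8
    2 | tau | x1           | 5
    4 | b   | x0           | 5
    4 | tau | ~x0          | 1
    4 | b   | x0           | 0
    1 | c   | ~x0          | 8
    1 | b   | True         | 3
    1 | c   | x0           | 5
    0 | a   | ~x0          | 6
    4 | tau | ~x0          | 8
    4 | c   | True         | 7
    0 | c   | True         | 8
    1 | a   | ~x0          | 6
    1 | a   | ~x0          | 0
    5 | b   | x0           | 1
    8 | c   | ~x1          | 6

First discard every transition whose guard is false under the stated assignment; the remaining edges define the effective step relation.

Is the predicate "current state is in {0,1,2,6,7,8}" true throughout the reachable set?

Answer: INVARIANT HOLDS

Trace:
Inv-set: {0,1,2,6,7,8}
Reach set: {0,8}
  0: safe
  8: safe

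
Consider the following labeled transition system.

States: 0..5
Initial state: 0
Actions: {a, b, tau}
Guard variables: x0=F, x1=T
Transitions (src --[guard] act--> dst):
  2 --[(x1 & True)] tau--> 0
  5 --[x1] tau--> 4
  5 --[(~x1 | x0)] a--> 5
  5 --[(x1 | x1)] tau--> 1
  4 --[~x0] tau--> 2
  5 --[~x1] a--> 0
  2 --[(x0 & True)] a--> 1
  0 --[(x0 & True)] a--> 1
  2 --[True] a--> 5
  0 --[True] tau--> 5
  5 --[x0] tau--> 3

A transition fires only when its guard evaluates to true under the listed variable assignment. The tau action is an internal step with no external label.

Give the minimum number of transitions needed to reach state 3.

Answer: UNREACHABLE

Working:
Layered search for 3:
  Layer 0: {0}
  Layer 1: {5}
  Layer 2: {1,4}
  Layer 3: {2}
3 never appears.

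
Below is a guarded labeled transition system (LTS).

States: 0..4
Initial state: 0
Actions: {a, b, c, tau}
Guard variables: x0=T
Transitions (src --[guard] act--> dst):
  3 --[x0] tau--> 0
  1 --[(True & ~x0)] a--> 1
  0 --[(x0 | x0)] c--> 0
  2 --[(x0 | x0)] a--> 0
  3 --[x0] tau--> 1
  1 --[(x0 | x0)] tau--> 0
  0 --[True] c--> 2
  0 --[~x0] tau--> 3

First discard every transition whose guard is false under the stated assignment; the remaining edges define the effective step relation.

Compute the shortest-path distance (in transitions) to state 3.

Answer: UNREACHABLE

Analysis:
BFS to 3:
  L0 = {0}
  L1 = {2}
3 never appears.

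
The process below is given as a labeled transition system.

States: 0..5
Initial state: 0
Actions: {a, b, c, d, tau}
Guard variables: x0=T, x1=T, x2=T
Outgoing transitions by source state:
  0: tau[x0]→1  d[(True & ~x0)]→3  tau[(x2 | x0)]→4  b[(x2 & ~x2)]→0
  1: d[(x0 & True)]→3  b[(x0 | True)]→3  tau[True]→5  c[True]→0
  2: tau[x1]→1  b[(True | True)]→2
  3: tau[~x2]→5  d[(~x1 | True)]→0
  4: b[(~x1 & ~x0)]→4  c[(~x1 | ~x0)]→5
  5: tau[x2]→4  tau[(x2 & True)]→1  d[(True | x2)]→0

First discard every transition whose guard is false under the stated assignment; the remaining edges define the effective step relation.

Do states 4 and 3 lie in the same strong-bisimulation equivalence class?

Bisimulation quotient by refinement:
  P[0] = {{0,1,2,3,4,5}}
  P[1] = {{0},{1},{2},{3},{4},{5}}
stable after 2 split(s): 6 block(s)
[4]={4}  [3]={3}

Answer: NOT BISIMILAR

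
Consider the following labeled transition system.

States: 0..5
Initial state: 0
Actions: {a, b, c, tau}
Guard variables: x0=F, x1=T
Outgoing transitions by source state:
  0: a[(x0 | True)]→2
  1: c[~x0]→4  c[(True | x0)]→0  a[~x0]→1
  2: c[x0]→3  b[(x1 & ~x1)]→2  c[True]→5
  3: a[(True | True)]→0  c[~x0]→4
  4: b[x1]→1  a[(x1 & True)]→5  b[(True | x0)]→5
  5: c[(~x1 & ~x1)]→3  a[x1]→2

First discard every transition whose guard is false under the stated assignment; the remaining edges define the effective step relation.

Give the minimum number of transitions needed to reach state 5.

Breadth-first toward 5:
  depth 0: {0}
  depth 1: {2}
  depth 2: {5}
5 enters at depth 2; path a·c

Answer: 2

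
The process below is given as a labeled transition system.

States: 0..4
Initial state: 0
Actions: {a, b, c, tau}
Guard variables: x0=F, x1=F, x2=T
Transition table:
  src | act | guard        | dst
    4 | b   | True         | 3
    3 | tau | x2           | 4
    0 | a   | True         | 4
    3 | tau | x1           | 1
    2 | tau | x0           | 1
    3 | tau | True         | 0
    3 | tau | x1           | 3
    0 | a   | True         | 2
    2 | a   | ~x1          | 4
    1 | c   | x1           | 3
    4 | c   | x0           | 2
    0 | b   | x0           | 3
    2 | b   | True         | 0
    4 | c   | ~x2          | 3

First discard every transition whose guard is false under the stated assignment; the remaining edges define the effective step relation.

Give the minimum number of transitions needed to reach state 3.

BFS to 3:
  Layer 0: {0}
  Layer 1: {2,4}
  Layer 2: {3}
first hit 3 at d=2 via a·b

Answer: 2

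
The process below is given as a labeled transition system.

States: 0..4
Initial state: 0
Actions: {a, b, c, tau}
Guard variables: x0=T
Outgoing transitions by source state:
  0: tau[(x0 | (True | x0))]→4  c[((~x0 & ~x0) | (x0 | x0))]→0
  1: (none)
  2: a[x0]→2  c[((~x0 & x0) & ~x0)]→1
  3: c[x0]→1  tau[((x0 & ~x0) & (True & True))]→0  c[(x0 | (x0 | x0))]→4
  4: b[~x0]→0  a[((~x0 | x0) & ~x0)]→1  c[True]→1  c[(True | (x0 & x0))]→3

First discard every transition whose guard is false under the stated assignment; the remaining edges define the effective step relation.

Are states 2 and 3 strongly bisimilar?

Compute ~ classes (split until stable):
  P[0] = {{0,1,2,3,4}}
  P[1] = {{0},{1},{2},{3,4}}
stable after 2 split(s): 4 block(s)
[2]={2}  [3]={3,4}

Answer: NOT BISIMILAR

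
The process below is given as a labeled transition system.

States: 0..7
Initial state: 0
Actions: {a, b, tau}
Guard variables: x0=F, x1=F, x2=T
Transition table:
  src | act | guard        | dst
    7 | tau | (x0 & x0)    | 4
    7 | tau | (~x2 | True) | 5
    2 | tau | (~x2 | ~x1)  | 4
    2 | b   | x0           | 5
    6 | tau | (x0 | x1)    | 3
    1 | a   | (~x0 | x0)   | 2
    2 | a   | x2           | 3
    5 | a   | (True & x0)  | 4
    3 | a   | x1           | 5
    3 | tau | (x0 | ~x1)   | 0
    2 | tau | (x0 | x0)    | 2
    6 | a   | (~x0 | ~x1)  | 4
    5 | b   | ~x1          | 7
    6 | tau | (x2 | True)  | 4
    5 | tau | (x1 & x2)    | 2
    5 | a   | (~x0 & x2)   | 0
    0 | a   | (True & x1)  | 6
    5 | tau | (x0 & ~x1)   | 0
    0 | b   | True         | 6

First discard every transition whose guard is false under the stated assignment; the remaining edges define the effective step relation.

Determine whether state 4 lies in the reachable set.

10 transition(s) survive guard evaluation.
depth 0: {0}
depth 1: {6}  total {0,6}
depth 2: {4}  total {0,4,6}
Reachable = {0,4,6}
Path to 4: b·a

Answer: REACHABLE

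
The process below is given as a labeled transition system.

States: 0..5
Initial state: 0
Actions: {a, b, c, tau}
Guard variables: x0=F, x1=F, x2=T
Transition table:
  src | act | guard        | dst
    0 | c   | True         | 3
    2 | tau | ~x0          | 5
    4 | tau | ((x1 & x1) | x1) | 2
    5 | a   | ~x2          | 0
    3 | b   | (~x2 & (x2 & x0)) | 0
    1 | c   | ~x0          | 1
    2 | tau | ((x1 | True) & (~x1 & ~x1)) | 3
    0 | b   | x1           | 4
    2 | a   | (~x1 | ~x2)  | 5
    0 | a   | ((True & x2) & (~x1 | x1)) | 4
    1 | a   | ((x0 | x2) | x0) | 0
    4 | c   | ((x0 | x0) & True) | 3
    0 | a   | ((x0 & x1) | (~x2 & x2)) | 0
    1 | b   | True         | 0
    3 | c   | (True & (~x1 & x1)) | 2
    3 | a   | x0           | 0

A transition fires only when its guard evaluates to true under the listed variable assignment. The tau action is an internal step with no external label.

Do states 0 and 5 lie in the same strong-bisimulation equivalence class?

Answer: NOT BISIMILAR

Analysis:
Refine partition for ~:
  π0 = {{0,1,2,3,4,5}}
  π1 = {{0},{1},{2},{3,4,5}}
Fixed point at round 2; 4 class(es).
0∈{0}, 5∈{3,4,5}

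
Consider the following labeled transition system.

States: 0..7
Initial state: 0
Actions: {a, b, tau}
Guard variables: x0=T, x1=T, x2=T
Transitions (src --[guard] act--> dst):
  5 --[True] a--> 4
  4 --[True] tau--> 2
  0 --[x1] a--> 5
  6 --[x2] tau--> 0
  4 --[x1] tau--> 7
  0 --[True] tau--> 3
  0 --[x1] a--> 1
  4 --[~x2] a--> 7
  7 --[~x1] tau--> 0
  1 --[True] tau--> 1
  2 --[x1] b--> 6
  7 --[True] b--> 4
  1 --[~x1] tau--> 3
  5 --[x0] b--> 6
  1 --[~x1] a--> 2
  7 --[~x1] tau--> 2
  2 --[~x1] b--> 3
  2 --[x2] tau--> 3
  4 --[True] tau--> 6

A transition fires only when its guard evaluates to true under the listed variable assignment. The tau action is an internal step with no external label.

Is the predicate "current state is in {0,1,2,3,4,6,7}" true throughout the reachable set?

Answer: INVARIANT VIOLATED at state 5

Trace:
Inv-set: {0,1,2,3,4,6,7}
Reach set: {0,1,2,3,4,5,6,7}
  0: ✓
  1: ✓
  2: ✓
  3: ✓
  4: ✓
  5: ✗ unsafe
  6: ✓
  7: ✓
counterexample path to 5: a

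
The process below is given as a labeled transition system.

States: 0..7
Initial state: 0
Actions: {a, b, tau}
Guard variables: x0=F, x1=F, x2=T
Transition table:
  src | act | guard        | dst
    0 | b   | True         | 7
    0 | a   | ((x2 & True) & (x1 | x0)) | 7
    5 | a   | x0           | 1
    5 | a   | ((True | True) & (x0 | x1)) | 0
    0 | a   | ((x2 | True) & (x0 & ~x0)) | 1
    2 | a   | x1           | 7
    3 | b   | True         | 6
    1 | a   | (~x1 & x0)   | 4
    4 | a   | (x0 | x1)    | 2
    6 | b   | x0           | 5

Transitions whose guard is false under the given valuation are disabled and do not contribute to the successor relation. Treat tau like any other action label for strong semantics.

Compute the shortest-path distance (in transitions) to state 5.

Answer: UNREACHABLE

Trace:
BFS to 5:
  depth 0: {0}
  depth 1: {7}
5 never appears.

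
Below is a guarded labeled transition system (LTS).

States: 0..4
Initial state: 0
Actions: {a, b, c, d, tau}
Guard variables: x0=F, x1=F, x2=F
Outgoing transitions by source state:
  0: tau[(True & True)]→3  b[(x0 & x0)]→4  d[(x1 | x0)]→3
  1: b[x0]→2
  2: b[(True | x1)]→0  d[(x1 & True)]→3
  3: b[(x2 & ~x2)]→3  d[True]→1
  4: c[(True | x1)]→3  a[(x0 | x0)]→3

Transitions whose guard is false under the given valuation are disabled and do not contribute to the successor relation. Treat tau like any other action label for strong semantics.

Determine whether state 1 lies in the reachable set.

Answer: REACHABLE

Working:
4 transition(s) survive guard evaluation.
depth 0: {0}
depth 1: {3}  total {0,3}
depth 2: {1}  total {0,1,3}
Reachable = {0,1,3}
witness 1: tau·d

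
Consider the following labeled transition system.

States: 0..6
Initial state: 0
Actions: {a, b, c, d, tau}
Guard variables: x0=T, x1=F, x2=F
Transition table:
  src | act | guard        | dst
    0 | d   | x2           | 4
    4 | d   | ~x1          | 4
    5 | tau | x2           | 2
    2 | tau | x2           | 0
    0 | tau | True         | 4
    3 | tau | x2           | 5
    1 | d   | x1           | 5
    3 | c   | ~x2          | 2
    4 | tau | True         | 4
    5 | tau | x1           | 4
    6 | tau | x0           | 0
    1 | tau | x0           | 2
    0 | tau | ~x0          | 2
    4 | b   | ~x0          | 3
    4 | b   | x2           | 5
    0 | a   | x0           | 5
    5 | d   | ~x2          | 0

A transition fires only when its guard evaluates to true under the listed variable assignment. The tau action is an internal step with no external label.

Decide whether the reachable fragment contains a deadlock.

R = {0,4,5}
  0: a→5  tau→4  [deg 2]
  4: d→4  tau→4  [deg 2]
  5: d→0  [deg 1]

Answer: DEADLOCK-FREE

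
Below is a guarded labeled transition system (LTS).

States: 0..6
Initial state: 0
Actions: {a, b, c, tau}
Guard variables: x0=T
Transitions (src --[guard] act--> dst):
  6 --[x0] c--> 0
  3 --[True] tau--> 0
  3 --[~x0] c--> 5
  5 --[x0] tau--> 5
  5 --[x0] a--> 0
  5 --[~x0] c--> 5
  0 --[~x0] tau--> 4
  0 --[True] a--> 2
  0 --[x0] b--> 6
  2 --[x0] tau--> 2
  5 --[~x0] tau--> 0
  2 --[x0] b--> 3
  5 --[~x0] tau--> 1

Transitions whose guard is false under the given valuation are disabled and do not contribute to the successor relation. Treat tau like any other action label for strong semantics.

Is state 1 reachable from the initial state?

Answer: UNREACHABLE

Analysis:
8 transition(s) survive guard evaluation.
Layer 0: {0}
Layer 1: {2,6}  cumulative {0,2,6}
Layer 2: {3}  cumulative {0,2,3,6}
Reach set: {0,2,3,6}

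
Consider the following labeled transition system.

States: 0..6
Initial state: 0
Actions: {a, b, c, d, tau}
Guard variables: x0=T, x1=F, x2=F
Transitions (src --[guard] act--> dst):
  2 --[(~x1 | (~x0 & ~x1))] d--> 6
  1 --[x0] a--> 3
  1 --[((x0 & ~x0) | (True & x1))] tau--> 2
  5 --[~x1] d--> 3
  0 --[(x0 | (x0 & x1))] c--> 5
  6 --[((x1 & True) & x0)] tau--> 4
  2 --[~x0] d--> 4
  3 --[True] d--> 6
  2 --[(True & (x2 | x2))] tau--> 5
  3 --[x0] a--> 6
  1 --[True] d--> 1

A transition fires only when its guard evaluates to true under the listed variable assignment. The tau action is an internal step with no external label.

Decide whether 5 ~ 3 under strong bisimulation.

Compute ~ classes (split until stable):
  π0 = {{0,1,2,3,4,5,6}}
  π1 = {{0},{1,3},{2,5},{4,6}}
  π2 = {{0},{1},{2},{3},{4,6},{5}}
6 equivalence class(es) (converged in 3)
class of 5: {5}; class of 3: {3}

Answer: NOT BISIMILAR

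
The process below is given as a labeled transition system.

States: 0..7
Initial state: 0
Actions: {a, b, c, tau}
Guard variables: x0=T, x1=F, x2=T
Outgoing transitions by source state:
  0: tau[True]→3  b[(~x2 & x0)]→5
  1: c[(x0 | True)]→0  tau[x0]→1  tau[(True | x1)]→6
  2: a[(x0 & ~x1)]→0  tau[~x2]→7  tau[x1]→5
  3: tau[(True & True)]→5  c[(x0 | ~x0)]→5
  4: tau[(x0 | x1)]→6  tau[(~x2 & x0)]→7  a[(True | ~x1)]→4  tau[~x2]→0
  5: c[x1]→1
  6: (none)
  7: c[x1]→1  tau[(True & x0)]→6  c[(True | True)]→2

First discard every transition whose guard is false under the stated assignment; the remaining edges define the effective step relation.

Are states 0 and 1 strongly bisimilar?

Compute ~ classes (split until stable):
  P[0] = {{0,1,2,3,4,5,6,7}}
  P[1] = {{0},{1,3,7},{2},{4},{5,6}}
  P[2] = {{0},{1},{2},{3},{4},{5,6},{7}}
7 equivalence class(es) (converged in 3)
0∈{0}, 1∈{1}

Answer: NOT BISIMILAR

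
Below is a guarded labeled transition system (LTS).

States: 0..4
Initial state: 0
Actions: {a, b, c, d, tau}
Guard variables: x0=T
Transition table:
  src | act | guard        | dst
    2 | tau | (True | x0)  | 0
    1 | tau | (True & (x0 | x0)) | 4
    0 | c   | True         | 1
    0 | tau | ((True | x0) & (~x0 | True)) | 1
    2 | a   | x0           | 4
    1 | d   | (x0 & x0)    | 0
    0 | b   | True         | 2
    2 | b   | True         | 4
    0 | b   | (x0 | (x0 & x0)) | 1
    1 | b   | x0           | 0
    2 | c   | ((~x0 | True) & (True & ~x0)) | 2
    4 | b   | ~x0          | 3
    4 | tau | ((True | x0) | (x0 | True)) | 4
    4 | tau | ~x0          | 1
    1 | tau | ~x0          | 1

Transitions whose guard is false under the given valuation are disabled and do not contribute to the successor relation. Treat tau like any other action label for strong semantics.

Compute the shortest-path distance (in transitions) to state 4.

Layered search for 4:
  Layer 0: {0}
  Layer 1: {1,2}
  Layer 2: {4}
first hit 4 at d=2 via b·tau

Answer: 2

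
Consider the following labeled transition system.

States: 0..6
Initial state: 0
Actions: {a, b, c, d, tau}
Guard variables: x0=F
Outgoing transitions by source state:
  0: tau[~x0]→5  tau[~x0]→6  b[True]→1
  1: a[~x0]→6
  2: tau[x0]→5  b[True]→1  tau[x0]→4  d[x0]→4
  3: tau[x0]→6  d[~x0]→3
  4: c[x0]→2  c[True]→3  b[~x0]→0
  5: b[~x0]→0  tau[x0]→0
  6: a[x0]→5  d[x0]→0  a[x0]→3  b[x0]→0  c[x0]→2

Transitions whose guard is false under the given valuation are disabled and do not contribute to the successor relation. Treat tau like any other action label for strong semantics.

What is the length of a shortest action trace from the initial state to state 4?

BFS to 4:
  L0 = {0}
  L1 = {1,5,6}
4 never appears.

Answer: UNREACHABLE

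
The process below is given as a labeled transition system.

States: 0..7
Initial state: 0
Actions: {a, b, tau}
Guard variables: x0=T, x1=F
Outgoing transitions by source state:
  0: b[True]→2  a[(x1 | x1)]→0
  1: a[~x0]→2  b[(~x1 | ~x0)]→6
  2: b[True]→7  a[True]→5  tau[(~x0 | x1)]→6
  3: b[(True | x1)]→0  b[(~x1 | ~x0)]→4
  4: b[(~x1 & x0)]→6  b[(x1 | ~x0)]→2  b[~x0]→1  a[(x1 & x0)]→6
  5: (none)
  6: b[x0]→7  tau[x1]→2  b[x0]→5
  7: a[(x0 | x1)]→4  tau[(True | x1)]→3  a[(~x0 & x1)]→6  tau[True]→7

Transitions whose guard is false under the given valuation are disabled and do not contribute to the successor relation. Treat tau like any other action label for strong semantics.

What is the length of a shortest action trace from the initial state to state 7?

Answer: 2

Trace:
BFS to 7:
  Layer 0: {0}
  Layer 1: {2}
  Layer 2: {5,7}
first hit 7 at d=2 via b·b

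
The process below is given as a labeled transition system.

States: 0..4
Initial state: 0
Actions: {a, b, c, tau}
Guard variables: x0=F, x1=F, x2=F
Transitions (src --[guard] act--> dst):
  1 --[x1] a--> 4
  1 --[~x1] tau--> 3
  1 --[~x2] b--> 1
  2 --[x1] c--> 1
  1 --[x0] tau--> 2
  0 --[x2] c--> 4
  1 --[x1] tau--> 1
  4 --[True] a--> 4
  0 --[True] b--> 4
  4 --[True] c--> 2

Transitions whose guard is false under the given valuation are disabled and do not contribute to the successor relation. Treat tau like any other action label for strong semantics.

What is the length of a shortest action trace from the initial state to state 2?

Answer: 2

Analysis:
Layered search for 2:
  Layer 0: {0}
  Layer 1: {4}
  Layer 2: {2}
2 enters at depth 2; path b·c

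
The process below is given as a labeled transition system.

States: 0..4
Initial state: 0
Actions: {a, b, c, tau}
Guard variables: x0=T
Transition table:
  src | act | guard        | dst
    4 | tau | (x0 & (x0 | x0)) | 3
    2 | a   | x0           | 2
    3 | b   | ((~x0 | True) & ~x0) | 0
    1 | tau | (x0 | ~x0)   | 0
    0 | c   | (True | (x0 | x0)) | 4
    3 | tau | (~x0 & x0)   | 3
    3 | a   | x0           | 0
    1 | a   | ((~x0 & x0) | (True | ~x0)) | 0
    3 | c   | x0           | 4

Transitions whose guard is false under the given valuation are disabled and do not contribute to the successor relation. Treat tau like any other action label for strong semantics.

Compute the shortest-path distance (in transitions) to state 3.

Answer: 2

Working:
BFS to 3:
  Layer 0: {0}
  Layer 1: {4}
  Layer 2: {3}
first hit 3 at d=2 via c·tau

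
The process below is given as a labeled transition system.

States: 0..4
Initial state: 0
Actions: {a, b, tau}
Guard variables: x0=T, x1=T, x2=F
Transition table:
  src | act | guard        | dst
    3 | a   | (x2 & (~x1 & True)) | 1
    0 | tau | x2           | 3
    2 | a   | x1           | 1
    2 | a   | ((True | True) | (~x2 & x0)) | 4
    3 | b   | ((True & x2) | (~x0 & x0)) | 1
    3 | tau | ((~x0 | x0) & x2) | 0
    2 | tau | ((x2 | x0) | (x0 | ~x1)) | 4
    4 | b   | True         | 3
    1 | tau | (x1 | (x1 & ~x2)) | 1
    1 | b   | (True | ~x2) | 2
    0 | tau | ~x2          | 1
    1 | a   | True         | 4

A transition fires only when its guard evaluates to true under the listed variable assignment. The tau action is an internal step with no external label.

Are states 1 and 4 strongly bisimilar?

Bisimulation quotient by refinement:
  π0 = {{0,1,2,3,4}}
  π1 = {{0},{1},{2},{3},{4}}
Fixed point at round 2; 5 class(es).
[1]={1}  [4]={4}

Answer: NOT BISIMILAR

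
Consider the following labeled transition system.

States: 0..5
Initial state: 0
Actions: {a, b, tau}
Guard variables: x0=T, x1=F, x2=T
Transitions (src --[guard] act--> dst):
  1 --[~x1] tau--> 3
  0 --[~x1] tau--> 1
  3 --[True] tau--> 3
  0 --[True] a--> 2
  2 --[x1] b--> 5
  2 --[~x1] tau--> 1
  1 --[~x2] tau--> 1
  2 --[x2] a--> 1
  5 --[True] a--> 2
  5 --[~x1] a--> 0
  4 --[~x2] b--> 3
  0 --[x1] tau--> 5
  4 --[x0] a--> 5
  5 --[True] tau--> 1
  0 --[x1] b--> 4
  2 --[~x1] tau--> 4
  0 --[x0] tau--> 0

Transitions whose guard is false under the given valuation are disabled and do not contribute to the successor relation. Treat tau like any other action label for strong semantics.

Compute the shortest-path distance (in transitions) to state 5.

Breadth-first toward 5:
  L0 = {0}
  L1 = {1,2}
  L2 = {3,4}
  L3 = {5}
5 enters at depth 3; path a·tau·a

Answer: 3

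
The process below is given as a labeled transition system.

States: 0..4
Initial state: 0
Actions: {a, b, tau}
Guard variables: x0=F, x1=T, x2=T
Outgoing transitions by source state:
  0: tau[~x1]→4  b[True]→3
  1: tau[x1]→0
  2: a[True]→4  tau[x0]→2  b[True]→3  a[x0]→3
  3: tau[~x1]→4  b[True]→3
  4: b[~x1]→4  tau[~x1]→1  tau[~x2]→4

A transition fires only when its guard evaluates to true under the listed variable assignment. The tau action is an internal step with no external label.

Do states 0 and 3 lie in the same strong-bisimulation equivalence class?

Compute ~ classes (split until stable):
  π0 = {{0,1,2,3,4}}
  π1 = {{0,3},{1},{2},{4}}
stable after 2 split(s): 4 block(s)
[0]={0,3}  [3]={0,3}

Answer: BISIMILAR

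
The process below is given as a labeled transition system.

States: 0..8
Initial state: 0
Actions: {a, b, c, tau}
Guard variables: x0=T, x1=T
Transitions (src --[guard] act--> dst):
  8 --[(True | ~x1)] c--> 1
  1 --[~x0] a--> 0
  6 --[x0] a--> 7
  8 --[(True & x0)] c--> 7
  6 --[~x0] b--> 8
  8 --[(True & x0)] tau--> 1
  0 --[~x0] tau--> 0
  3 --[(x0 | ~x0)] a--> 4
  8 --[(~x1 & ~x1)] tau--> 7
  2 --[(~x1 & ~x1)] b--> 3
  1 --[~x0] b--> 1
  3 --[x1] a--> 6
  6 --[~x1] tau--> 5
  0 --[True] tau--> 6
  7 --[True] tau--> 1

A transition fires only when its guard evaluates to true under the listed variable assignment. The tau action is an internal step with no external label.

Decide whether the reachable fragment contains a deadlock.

Reach set: {0,1,6,7}
  0: tau→6  [deg 1]
  1: ∅  [STUCK]
  6: a→7  [deg 1]
  7: tau→1  [deg 1]
Path to 1: tau·a·tau

Answer: DEADLOCK at state 1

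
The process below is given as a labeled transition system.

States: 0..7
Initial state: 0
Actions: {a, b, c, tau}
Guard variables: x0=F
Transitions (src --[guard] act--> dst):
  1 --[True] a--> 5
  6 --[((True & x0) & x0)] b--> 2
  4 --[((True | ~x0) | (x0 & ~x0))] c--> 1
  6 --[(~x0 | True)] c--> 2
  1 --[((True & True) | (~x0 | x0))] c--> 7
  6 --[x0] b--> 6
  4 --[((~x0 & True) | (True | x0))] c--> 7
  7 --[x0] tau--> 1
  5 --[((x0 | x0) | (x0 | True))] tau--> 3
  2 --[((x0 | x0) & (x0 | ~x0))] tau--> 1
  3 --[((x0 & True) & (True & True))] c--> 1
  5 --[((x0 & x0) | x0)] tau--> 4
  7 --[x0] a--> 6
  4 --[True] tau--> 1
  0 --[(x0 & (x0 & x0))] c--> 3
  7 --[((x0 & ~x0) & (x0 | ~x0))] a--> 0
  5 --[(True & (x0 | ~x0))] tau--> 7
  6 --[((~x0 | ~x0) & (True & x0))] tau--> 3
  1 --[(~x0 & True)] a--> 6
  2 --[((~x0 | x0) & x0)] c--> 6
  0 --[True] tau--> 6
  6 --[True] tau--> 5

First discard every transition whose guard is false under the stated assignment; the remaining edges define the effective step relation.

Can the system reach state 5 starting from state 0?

Answer: REACHABLE

Trace:
Guard filter leaves 11 enabled edge(s).
depth 0: {0}
depth 1: {6}  cumulative {0,6}
depth 2: {2,5}  cumulative {0,2,5,6}
depth 3: {3,7}  cumulative {0,2,3,5,6,7}
R = {0,2,3,5,6,7}
trace reaching 5: tau·tau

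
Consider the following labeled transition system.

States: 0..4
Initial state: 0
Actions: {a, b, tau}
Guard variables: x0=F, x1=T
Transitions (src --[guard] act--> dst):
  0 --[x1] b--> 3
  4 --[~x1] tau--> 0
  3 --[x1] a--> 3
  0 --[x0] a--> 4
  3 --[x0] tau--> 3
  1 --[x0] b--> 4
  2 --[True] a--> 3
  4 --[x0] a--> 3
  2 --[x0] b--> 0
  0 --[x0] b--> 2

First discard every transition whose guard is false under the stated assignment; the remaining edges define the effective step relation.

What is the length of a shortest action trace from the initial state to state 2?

Breadth-first toward 2:
  depth 0: {0}
  depth 1: {3}
2 never appears.

Answer: UNREACHABLE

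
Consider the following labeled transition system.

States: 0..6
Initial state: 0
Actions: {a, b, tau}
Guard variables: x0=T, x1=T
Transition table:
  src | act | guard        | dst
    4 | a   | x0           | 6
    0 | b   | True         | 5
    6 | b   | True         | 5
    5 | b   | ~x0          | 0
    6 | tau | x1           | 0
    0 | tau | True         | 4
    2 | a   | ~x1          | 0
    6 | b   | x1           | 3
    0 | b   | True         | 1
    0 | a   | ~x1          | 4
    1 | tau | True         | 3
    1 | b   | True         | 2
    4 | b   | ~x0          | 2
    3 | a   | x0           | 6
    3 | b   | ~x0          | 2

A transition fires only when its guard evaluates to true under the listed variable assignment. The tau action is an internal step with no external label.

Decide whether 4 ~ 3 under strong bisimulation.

Refine partition for ~:
  round 0: {{0,1,2,3,4,5,6}}
  round 1: {{0,1,6},{2,5},{3,4}}
  round 2: {{0},{1},{2,5},{3,4},{6}}
Fixed point at round 3; 5 class(es).
4∈{3,4}, 3∈{3,4}

Answer: BISIMILAR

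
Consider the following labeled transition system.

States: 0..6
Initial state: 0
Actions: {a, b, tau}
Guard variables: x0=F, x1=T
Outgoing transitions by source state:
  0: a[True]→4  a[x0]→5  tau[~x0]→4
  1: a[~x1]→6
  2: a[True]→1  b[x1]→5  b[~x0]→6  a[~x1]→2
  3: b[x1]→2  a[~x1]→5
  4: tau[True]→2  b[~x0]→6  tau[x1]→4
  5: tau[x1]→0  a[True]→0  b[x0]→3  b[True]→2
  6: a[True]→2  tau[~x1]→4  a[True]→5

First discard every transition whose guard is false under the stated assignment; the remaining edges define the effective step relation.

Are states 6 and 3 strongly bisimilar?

Refine partition for ~:
  P[0] = {{0,1,2,3,4,5,6}}
  P[1] = {{0},{1},{2},{3},{4},{5},{6}}
stable after 2 split(s): 7 block(s)
6∈{6}, 3∈{3}

Answer: NOT BISIMILAR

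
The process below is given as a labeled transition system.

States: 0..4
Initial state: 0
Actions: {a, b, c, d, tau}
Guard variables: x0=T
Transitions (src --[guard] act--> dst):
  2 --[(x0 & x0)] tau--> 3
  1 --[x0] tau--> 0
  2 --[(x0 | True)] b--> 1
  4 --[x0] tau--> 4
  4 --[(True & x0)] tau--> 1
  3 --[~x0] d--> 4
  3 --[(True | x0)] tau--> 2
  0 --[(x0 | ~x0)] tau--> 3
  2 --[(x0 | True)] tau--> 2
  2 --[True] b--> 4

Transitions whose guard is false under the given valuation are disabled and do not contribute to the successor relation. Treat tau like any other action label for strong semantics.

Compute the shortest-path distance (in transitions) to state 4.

Layered search for 4:
  L0 = {0}
  L1 = {3}
  L2 = {2}
  L3 = {1,4}
depth(4)=3, e.g. tau·tau·b

Answer: 3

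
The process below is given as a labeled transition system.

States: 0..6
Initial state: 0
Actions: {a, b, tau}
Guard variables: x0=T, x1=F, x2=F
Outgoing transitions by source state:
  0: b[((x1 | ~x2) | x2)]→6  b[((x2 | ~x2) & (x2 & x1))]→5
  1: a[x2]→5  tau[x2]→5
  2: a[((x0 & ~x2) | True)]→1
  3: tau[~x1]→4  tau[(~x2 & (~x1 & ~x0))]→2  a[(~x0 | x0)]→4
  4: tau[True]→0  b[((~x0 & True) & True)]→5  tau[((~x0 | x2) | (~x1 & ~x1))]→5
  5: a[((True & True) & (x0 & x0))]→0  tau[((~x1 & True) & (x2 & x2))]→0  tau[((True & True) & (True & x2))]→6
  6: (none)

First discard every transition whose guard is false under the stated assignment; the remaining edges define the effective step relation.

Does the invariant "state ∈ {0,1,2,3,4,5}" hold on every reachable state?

Safe = {0,1,2,3,4,5}
Reachable = {0,6}
  0: ok
  6: ✗ unsafe
counterexample path to 6: b

Answer: INVARIANT VIOLATED at state 6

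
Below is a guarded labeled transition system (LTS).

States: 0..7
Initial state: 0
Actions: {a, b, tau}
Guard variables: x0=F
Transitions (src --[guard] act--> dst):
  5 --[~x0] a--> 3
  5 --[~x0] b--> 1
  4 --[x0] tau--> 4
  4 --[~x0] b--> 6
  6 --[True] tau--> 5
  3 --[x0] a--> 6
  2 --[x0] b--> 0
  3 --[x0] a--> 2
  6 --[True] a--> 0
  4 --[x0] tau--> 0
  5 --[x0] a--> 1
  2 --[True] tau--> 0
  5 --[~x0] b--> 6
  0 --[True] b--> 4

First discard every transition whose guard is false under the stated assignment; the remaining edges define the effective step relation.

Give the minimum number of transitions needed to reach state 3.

Answer: 4

Working:
BFS to 3:
  depth 0: {0}
  depth 1: {4}
  depth 2: {6}
  depth 3: {5}
  depth 4: {1,3}
3 enters at depth 4; path b·b·tau·a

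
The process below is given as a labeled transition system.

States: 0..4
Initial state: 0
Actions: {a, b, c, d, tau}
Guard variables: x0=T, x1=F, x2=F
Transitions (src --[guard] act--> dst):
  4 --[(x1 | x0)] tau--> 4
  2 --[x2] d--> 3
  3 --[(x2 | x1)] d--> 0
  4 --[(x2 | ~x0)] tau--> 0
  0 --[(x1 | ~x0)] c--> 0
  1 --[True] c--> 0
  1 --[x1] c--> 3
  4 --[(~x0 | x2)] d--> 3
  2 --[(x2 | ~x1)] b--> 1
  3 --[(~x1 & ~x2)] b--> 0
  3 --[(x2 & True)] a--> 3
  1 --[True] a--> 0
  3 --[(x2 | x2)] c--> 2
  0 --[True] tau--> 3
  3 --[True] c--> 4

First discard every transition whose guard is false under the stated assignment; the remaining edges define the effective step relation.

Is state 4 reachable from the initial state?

7 transition(s) survive guard evaluation.
Layer 0: {0}
Layer 1: {3}  cumulative {0,3}
Layer 2: {4}  cumulative {0,3,4}
R = {0,3,4}
Path to 4: tau·c

Answer: REACHABLE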